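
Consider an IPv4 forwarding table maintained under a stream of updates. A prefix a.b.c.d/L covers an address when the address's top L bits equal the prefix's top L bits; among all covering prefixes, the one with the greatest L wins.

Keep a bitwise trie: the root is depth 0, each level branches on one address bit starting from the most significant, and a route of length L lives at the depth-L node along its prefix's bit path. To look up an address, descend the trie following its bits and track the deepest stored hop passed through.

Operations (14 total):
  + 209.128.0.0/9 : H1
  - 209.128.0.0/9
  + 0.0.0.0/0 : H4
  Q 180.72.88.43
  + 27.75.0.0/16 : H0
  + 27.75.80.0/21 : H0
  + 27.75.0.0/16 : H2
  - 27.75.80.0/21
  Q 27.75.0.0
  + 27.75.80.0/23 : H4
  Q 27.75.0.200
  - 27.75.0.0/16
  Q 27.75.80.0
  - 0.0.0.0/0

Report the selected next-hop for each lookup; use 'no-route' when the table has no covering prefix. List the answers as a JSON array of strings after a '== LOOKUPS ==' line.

Trace:
  add 209.128.0.0/9 -> H1 at depth 9
  del 209.128.0.0/9 (clear depth 9)
  add 0.0.0.0/0 -> H4 at depth 0
  lookup 180.72.88.43: bits 1 walk d0:H4→d1:- -> H4
  add 27.75.0.0/16 -> H0 at depth 16
  add 27.75.80.0/21 -> H0 at depth 21
  add 27.75.0.0/16 -> H2 at depth 16
  del 27.75.80.0/21 (clear depth 21)
  lookup 27.75.0.0: bits 00011011010010110 walk d0:H4→d1:-→d2:-→d3:-→d4:-→d5:-→d6:-→d7:-→d8:-→d9:-→d10:-→d11:-→d12:-→d13:-→d14:-→d15:-→d16:H2→d17:- -> H2
  add 27.75.80.0/23 -> H4 at depth 23
  lookup 27.75.0.200: bits 00011011010010110 walk d0:H4→d1:-→d2:-→d3:-→d4:-→d5:-→d6:-→d7:-→d8:-→d9:-→d10:-→d11:-→d12:-→d13:-→d14:-→d15:-→d16:H2→d17:- -> H2
  del 27.75.0.0/16 (clear depth 16)
  lookup 27.75.80.0: bits 00011011010010110101000 walk d0:H4→d1:-→d2:-→d3:-→d4:-→d5:-→d6:-→d7:-→d8:-→d9:-→d10:-→d11:-→d12:-→d13:-→d14:-→d15:-→d16:-→d17:-→d18:-→d19:-→d20:-→d21:-→d22:-→d23:H4 -> H4
  del 0.0.0.0/0 (clear depth 0)

== LOOKUPS ==
["H4","H2","H2","H4"]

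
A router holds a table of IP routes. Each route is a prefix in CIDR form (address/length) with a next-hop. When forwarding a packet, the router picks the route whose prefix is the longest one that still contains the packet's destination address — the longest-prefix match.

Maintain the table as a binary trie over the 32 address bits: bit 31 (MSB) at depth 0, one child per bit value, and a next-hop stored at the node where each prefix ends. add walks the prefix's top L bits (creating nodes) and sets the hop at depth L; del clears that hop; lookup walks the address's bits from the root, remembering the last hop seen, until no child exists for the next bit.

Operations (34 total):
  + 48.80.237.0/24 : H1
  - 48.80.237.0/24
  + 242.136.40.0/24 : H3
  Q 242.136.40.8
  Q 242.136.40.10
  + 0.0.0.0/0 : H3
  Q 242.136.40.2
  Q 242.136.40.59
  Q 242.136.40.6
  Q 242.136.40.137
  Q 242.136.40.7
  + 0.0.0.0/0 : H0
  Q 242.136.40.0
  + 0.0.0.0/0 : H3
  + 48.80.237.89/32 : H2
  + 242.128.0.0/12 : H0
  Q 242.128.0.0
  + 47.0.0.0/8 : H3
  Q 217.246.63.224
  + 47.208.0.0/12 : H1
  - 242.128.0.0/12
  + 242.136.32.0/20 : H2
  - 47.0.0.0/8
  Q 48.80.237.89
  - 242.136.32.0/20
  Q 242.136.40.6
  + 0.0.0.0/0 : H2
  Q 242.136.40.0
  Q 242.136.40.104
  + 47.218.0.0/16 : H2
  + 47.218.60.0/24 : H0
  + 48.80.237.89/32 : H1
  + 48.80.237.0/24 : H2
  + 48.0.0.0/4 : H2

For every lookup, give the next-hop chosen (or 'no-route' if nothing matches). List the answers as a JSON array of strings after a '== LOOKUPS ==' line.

Apply in order:
  add 48.80.237.0/24 -> H1 at depth 24
  - 48.80.237.0/24 clear@24
  add 242.136.40.0/24 -> H3 at depth 24
  ? 242.136.40.8  path d0:-→d1:-→d2:-→d3:-→d4:-→d5:-→d6:-→d7:-→d8:-→d9:-→d10:-→d11:-→d12:-→d13:-→d14:-→d15:-→d16:-→d17:-→d18:-→d19:-→d20:-→d21:-→d22:-→d23:-→d24:H3  best=H3
  ? 242.136.40.10  path d0:-→d1:-→d2:-→d3:-→d4:-→d5:-→d6:-→d7:-→d8:-→d9:-→d10:-→d11:-→d12:-→d13:-→d14:-→d15:-→d16:-→d17:-→d18:-→d19:-→d20:-→d21:-→d22:-→d23:-→d24:H3  best=H3
  add 0.0.0.0/0 -> H3 at depth 0
  ? 242.136.40.2  path d0:H3→d1:-→d2:-→d3:-→d4:-→d5:-→d6:-→d7:-→d8:-→d9:-→d10:-→d11:-→d12:-→d13:-→d14:-→d15:-→d16:-→d17:-→d18:-→d19:-→d20:-→d21:-→d22:-→d23:-→d24:H3  best=H3
  ? 242.136.40.59  path d0:H3→d1:-→d2:-→d3:-→d4:-→d5:-→d6:-→d7:-→d8:-→d9:-→d10:-→d11:-→d12:-→d13:-→d14:-→d15:-→d16:-→d17:-→d18:-→d19:-→d20:-→d21:-→d22:-→d23:-→d24:H3  best=H3
  ? 242.136.40.6  path d0:H3→d1:-→d2:-→d3:-→d4:-→d5:-→d6:-→d7:-→d8:-→d9:-→d10:-→d11:-→d12:-→d13:-→d14:-→d15:-→d16:-→d17:-→d18:-→d19:-→d20:-→d21:-→d22:-→d23:-→d24:H3  best=H3
  ? 242.136.40.137  path d0:H3→d1:-→d2:-→d3:-→d4:-→d5:-→d6:-→d7:-→d8:-→d9:-→d10:-→d11:-→d12:-→d13:-→d14:-→d15:-→d16:-→d17:-→d18:-→d19:-→d20:-→d21:-→d22:-→d23:-→d24:H3  best=H3
  ? 242.136.40.7  path d0:H3→d1:-→d2:-→d3:-→d4:-→d5:-→d6:-→d7:-→d8:-→d9:-→d10:-→d11:-→d12:-→d13:-→d14:-→d15:-→d16:-→d17:-→d18:-→d19:-→d20:-→d21:-→d22:-→d23:-→d24:H3  best=H3
  add 0.0.0.0/0 -> H0 at depth 0
  ? 242.136.40.0  path d0:H0→d1:-→d2:-→d3:-→d4:-→d5:-→d6:-→d7:-→d8:-→d9:-→d10:-→d11:-→d12:-→d13:-→d14:-→d15:-→d16:-→d17:-→d18:-→d19:-→d20:-→d21:-→d22:-→d23:-→d24:H3  best=H3
  add 0.0.0.0/0 -> H3 at depth 0
  add 48.80.237.89/32 -> H2 at depth 32
  add 242.128.0.0/12 -> H0 at depth 12
  ? 242.128.0.0  path d0:H3→d1:-→d2:-→d3:-→d4:-→d5:-→d6:-→d7:-→d8:-→d9:-→d10:-→d11:-→d12:H0  best=H0
  add 47.0.0.0/8 -> H3 at depth 8
  ? 217.246.63.224  path d0:H3→d1:-→d2:-  best=H3
  add 47.208.0.0/12 -> H1 at depth 12
  - 242.128.0.0/12 clear@12
  add 242.136.32.0/20 -> H2 at depth 20
  - 47.0.0.0/8 clear@8
  ? 48.80.237.89  path d0:H3→d1:-→d2:-→d3:-→d4:-→d5:-→d6:-→d7:-→d8:-→d9:-→d10:-→d11:-→d12:-→d13:-→d14:-→d15:-→d16:-→d17:-→d18:-→d19:-→d20:-→d21:-→d22:-→d23:-→d24:-→d25:-→d26:-→d27:-→d28:-→d29:-→d30:-→d31:-→d32:H2  best=H2
  - 242.136.32.0/20 clear@20
  ? 242.136.40.6  path d0:H3→d1:-→d2:-→d3:-→d4:-→d5:-→d6:-→d7:-→d8:-→d9:-→d10:-→d11:-→d12:-→d13:-→d14:-→d15:-→d16:-→d17:-→d18:-→d19:-→d20:-→d21:-→d22:-→d23:-→d24:H3  best=H3
  add 0.0.0.0/0 -> H2 at depth 0
  ? 242.136.40.0  path d0:H2→d1:-→d2:-→d3:-→d4:-→d5:-→d6:-→d7:-→d8:-→d9:-→d10:-→d11:-→d12:-→d13:-→d14:-→d15:-→d16:-→d17:-→d18:-→d19:-→d20:-→d21:-→d22:-→d23:-→d24:H3  best=H3
  ? 242.136.40.104  path d0:H2→d1:-→d2:-→d3:-→d4:-→d5:-→d6:-→d7:-→d8:-→d9:-→d10:-→d11:-→d12:-→d13:-→d14:-→d15:-→d16:-→d17:-→d18:-→d19:-→d20:-→d21:-→d22:-→d23:-→d24:H3  best=H3
  add 47.218.0.0/16 -> H2 at depth 16
  add 47.218.60.0/24 -> H0 at depth 24
  add 48.80.237.89/32 -> H1 at depth 32
  add 48.80.237.0/24 -> H2 at depth 24
  add 48.0.0.0/4 -> H2 at depth 4

== LOOKUPS ==
["H3","H3","H3","H3","H3","H3","H3","H3","H0","H3","H2","H3","H3","H3"]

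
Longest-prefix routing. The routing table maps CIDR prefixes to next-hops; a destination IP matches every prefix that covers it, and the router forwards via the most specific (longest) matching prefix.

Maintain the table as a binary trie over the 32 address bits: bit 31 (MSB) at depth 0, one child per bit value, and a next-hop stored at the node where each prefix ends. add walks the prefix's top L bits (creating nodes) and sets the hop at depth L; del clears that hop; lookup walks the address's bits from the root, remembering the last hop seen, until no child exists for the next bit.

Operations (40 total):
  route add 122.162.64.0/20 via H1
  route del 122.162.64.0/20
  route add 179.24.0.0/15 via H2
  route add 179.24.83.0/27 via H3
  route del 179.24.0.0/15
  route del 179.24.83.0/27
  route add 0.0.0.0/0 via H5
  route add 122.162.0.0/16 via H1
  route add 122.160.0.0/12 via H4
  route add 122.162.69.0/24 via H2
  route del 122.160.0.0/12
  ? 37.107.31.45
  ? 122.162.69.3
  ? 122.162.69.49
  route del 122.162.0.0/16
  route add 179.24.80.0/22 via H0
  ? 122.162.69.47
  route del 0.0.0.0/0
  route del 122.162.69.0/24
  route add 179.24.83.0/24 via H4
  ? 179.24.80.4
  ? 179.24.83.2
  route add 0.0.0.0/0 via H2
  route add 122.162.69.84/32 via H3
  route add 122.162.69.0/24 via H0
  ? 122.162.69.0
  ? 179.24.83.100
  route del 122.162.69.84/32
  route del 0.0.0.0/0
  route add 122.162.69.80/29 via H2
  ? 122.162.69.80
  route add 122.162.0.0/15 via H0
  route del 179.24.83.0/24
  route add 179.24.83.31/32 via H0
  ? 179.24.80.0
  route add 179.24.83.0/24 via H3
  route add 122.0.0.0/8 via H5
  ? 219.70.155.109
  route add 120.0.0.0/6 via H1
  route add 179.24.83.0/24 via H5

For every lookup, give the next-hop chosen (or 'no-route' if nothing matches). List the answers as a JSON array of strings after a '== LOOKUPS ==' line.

Trace:
  add 122.162.64.0/20 -> H1 at depth 20
  - 122.162.64.0/20 clear@20
  add 179.24.0.0/15 -> H2 at depth 15
  add 179.24.83.0/27 -> H3 at depth 27
  - 179.24.0.0/15 clear@15
  - 179.24.83.0/27 clear@27
  add 0.0.0.0/0 -> H5 at depth 0
  add 122.162.0.0/16 -> H1 at depth 16
  add 122.160.0.0/12 -> H4 at depth 12
  add 122.162.69.0/24 -> H2 at depth 24
  - 122.160.0.0/12 clear@12
  ? 37.107.31.45  path d0:H5→d1:-  best=H5
  ? 122.162.69.3  path d0:H5→d1:-→d2:-→d3:-→d4:-→d5:-→d6:-→d7:-→d8:-→d9:-→d10:-→d11:-→d12:-→d13:-→d14:-→d15:-→d16:H1→d17:-→d18:-→d19:-→d20:-→d21:-→d22:-→d23:-→d24:H2  best=H2
  ? 122.162.69.49  path d0:H5→d1:-→d2:-→d3:-→d4:-→d5:-→d6:-→d7:-→d8:-→d9:-→d10:-→d11:-→d12:-→d13:-→d14:-→d15:-→d16:H1→d17:-→d18:-→d19:-→d20:-→d21:-→d22:-→d23:-→d24:H2  best=H2
  - 122.162.0.0/16 clear@16
  add 179.24.80.0/22 -> H0 at depth 22
  ? 122.162.69.47  path d0:H5→d1:-→d2:-→d3:-→d4:-→d5:-→d6:-→d7:-→d8:-→d9:-→d10:-→d11:-→d12:-→d13:-→d14:-→d15:-→d16:-→d17:-→d18:-→d19:-→d20:-→d21:-→d22:-→d23:-→d24:H2  best=H2
  - 0.0.0.0/0 clear@0
  - 122.162.69.0/24 clear@24
  add 179.24.83.0/24 -> H4 at depth 24
  ? 179.24.80.4  path d0:-→d1:-→d2:-→d3:-→d4:-→d5:-→d6:-→d7:-→d8:-→d9:-→d10:-→d11:-→d12:-→d13:-→d14:-→d15:-→d16:-→d17:-→d18:-→d19:-→d20:-→d21:-→d22:H0  best=H0
  ? 179.24.83.2  path d0:-→d1:-→d2:-→d3:-→d4:-→d5:-→d6:-→d7:-→d8:-→d9:-→d10:-→d11:-→d12:-→d13:-→d14:-→d15:-→d16:-→d17:-→d18:-→d19:-→d20:-→d21:-→d22:H0→d23:-→d24:H4→d25:-→d26:-→d27:-  best=H4
  add 0.0.0.0/0 -> H2 at depth 0
  add 122.162.69.84/32 -> H3 at depth 32
  add 122.162.69.0/24 -> H0 at depth 24
  ? 122.162.69.0  path d0:H2→d1:-→d2:-→d3:-→d4:-→d5:-→d6:-→d7:-→d8:-→d9:-→d10:-→d11:-→d12:-→d13:-→d14:-→d15:-→d16:-→d17:-→d18:-→d19:-→d20:-→d21:-→d22:-→d23:-→d24:H0→d25:-  best=H0
  ? 179.24.83.100  path d0:H2→d1:-→d2:-→d3:-→d4:-→d5:-→d6:-→d7:-→d8:-→d9:-→d10:-→d11:-→d12:-→d13:-→d14:-→d15:-→d16:-→d17:-→d18:-→d19:-→d20:-→d21:-→d22:H0→d23:-→d24:H4→d25:-  best=H4
  - 122.162.69.84/32 clear@32
  - 0.0.0.0/0 clear@0
  add 122.162.69.80/29 -> H2 at depth 29
  ? 122.162.69.80  path d0:-→d1:-→d2:-→d3:-→d4:-→d5:-→d6:-→d7:-→d8:-→d9:-→d10:-→d11:-→d12:-→d13:-→d14:-→d15:-→d16:-→d17:-→d18:-→d19:-→d20:-→d21:-→d22:-→d23:-→d24:H0→d25:-→d26:-→d27:-→d28:-→d29:H2  best=H2
  add 122.162.0.0/15 -> H0 at depth 15
  - 179.24.83.0/24 clear@24
  add 179.24.83.31/32 -> H0 at depth 32
  ? 179.24.80.0  path d0:-→d1:-→d2:-→d3:-→d4:-→d5:-→d6:-→d7:-→d8:-→d9:-→d10:-→d11:-→d12:-→d13:-→d14:-→d15:-→d16:-→d17:-→d18:-→d19:-→d20:-→d21:-→d22:H0  best=H0
  add 179.24.83.0/24 -> H3 at depth 24
  add 122.0.0.0/8 -> H5 at depth 8
  ? 219.70.155.109  path d0:-→d1:-  best=no-route
  add 120.0.0.0/6 -> H1 at depth 6
  add 179.24.83.0/24 -> H5 at depth 24

== LOOKUPS ==
["H5","H2","H2","H2","H0","H4","H0","H4","H2","H0","no-route"]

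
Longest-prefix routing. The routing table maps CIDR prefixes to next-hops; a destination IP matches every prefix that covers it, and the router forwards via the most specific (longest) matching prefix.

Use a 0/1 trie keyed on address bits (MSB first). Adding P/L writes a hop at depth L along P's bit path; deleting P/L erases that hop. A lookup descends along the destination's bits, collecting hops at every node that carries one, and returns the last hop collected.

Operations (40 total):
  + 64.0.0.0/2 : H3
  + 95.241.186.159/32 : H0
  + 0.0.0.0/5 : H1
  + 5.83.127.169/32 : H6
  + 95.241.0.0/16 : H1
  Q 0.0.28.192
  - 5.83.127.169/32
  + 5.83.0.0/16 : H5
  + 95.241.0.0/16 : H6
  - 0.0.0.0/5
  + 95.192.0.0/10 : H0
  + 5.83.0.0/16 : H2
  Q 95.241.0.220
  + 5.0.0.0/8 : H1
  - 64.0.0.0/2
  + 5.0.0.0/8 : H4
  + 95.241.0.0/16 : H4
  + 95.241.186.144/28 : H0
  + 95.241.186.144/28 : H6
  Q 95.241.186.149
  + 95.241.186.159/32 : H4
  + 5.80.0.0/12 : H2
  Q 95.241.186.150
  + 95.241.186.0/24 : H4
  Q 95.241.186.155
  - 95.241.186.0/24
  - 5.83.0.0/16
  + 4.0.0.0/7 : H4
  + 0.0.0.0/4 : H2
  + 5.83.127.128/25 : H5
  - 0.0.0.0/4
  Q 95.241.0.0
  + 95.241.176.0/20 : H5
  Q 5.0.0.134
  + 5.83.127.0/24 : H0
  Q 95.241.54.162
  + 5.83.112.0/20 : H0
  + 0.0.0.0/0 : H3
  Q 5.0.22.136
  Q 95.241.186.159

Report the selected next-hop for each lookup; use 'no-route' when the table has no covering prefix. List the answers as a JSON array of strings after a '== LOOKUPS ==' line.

Process each operation:
  add 64.0.0.0/2 -> H3 at depth 2
  add 95.241.186.159/32 -> H0 at depth 32
  add 0.0.0.0/5 -> H1 at depth 5
  add 5.83.127.169/32 -> H6 at depth 32
  add 95.241.0.0/16 -> H1 at depth 16
  ? 0.0.28.192  path d0:-→d1:-→d2:-→d3:-→d4:-→d5:H1  best=H1
  del 5.83.127.169/32 (clear depth 32)
  add 5.83.0.0/16 -> H5 at depth 16
  add 95.241.0.0/16 -> H6 at depth 16
  del 0.0.0.0/5 (clear depth 5)
  add 95.192.0.0/10 -> H0 at depth 10
  add 5.83.0.0/16 -> H2 at depth 16
  ? 95.241.0.220  path d0:-→d1:-→d2:H3→d3:-→d4:-→d5:-→d6:-→d7:-→d8:-→d9:-→d10:H0→d11:-→d12:-→d13:-→d14:-→d15:-→d16:H6  best=H6
  add 5.0.0.0/8 -> H1 at depth 8
  del 64.0.0.0/2 (clear depth 2)
  add 5.0.0.0/8 -> H4 at depth 8
  add 95.241.0.0/16 -> H4 at depth 16
  add 95.241.186.144/28 -> H0 at depth 28
  add 95.241.186.144/28 -> H6 at depth 28
  ? 95.241.186.149  path d0:-→d1:-→d2:-→d3:-→d4:-→d5:-→d6:-→d7:-→d8:-→d9:-→d10:H0→d11:-→d12:-→d13:-→d14:-→d15:-→d16:H4→d17:-→d18:-→d19:-→d20:-→d21:-→d22:-→d23:-→d24:-→d25:-→d26:-→d27:-→d28:H6  best=H6
  add 95.241.186.159/32 -> H4 at depth 32
  add 5.80.0.0/12 -> H2 at depth 12
  ? 95.241.186.150  path d0:-→d1:-→d2:-→d3:-→d4:-→d5:-→d6:-→d7:-→d8:-→d9:-→d10:H0→d11:-→d12:-→d13:-→d14:-→d15:-→d16:H4→d17:-→d18:-→d19:-→d20:-→d21:-→d22:-→d23:-→d24:-→d25:-→d26:-→d27:-→d28:H6  best=H6
  add 95.241.186.0/24 -> H4 at depth 24
  ? 95.241.186.155  path d0:-→d1:-→d2:-→d3:-→d4:-→d5:-→d6:-→d7:-→d8:-→d9:-→d10:H0→d11:-→d12:-→d13:-→d14:-→d15:-→d16:H4→d17:-→d18:-→d19:-→d20:-→d21:-→d22:-→d23:-→d24:H4→d25:-→d26:-→d27:-→d28:H6→d29:-  best=H6
  del 95.241.186.0/24 (clear depth 24)
  del 5.83.0.0/16 (clear depth 16)
  add 4.0.0.0/7 -> H4 at depth 7
  add 0.0.0.0/4 -> H2 at depth 4
  add 5.83.127.128/25 -> H5 at depth 25
  del 0.0.0.0/4 (clear depth 4)
  ? 95.241.0.0  path d0:-→d1:-→d2:-→d3:-→d4:-→d5:-→d6:-→d7:-→d8:-→d9:-→d10:H0→d11:-→d12:-→d13:-→d14:-→d15:-→d16:H4  best=H4
  add 95.241.176.0/20 -> H5 at depth 20
  ? 5.0.0.134  path d0:-→d1:-→d2:-→d3:-→d4:-→d5:-→d6:-→d7:H4→d8:H4→d9:-  best=H4
  add 5.83.127.0/24 -> H0 at depth 24
  ? 95.241.54.162  path d0:-→d1:-→d2:-→d3:-→d4:-→d5:-→d6:-→d7:-→d8:-→d9:-→d10:H0→d11:-→d12:-→d13:-→d14:-→d15:-→d16:H4  best=H4
  add 5.83.112.0/20 -> H0 at depth 20
  add 0.0.0.0/0 -> H3 at depth 0
  ? 5.0.22.136  path d0:H3→d1:-→d2:-→d3:-→d4:-→d5:-→d6:-→d7:H4→d8:H4→d9:-  best=H4
  ? 95.241.186.159  path d0:H3→d1:-→d2:-→d3:-→d4:-→d5:-→d6:-→d7:-→d8:-→d9:-→d10:H0→d11:-→d12:-→d13:-→d14:-→d15:-→d16:H4→d17:-→d18:-→d19:-→d20:H5→d21:-→d22:-→d23:-→d24:-→d25:-→d26:-→d27:-→d28:H6→d29:-→d30:-→d31:-→d32:H4  best=H4

== LOOKUPS ==
["H1","H6","H6","H6","H6","H4","H4","H4","H4","H4"]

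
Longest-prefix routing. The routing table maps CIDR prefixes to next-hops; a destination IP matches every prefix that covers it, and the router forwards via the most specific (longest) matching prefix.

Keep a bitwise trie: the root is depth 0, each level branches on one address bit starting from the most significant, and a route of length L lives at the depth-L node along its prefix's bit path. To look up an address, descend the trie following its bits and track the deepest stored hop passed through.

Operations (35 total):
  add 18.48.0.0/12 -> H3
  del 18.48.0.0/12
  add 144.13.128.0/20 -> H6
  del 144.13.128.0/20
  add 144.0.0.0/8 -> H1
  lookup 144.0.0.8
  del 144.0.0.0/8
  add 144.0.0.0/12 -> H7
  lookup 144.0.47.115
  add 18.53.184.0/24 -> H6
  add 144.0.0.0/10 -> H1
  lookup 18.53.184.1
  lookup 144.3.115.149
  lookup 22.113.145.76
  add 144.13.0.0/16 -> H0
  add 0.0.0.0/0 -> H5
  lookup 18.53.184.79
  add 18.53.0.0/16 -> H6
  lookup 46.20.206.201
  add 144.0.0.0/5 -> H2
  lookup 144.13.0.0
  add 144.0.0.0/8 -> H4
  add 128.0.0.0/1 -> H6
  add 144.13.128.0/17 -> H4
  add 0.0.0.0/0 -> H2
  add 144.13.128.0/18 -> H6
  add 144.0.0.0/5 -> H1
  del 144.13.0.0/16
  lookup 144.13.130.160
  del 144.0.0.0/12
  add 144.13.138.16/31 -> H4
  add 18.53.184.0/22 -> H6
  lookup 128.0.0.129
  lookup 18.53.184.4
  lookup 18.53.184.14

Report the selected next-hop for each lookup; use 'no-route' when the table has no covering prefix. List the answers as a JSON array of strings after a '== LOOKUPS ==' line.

Trace:
  + 18.48.0.0/12 (H3) depth=12
  - 18.48.0.0/12 clear@12
  + 144.13.128.0/20 (H6) depth=20
  - 144.13.128.0/20 clear@20
  + 144.0.0.0/8 (H1) depth=8
  lookup 144.0.0.8: bits 100100000000 walk d0:-→d1:-→d2:-→d3:-→d4:-→d5:-→d6:-→d7:-→d8:H1→d9:-→d10:-→d11:-→d12:- -> H1
  - 144.0.0.0/8 clear@8
  + 144.0.0.0/12 (H7) depth=12
  lookup 144.0.47.115: bits 100100000000 walk d0:-→d1:-→d2:-→d3:-→d4:-→d5:-→d6:-→d7:-→d8:-→d9:-→d10:-→d11:-→d12:H7 -> H7
  + 18.53.184.0/24 (H6) depth=24
  + 144.0.0.0/10 (H1) depth=10
  lookup 18.53.184.1: bits 000100100011010110111000 walk d0:-→d1:-→d2:-→d3:-→d4:-→d5:-→d6:-→d7:-→d8:-→d9:-→d10:-→d11:-→d12:-→d13:-→d14:-→d15:-→d16:-→d17:-→d18:-→d19:-→d20:-→d21:-→d22:-→d23:-→d24:H6 -> H6
  lookup 144.3.115.149: bits 100100000000 walk d0:-→d1:-→d2:-→d3:-→d4:-→d5:-→d6:-→d7:-→d8:-→d9:-→d10:H1→d11:-→d12:H7 -> H7
  lookup 22.113.145.76: bits 00010 walk d0:-→d1:-→d2:-→d3:-→d4:-→d5:- -> no-route
  + 144.13.0.0/16 (H0) depth=16
  + 0.0.0.0/0 (H5) depth=0
  lookup 18.53.184.79: bits 000100100011010110111000 walk d0:H5→d1:-→d2:-→d3:-→d4:-→d5:-→d6:-→d7:-→d8:-→d9:-→d10:-→d11:-→d12:-→d13:-→d14:-→d15:-→d16:-→d17:-→d18:-→d19:-→d20:-→d21:-→d22:-→d23:-→d24:H6 -> H6
  + 18.53.0.0/16 (H6) depth=16
  lookup 46.20.206.201: bits 00 walk d0:H5→d1:-→d2:- -> H5
  + 144.0.0.0/5 (H2) depth=5
  lookup 144.13.0.0: bits 1001000000001101 walk d0:H5→d1:-→d2:-→d3:-→d4:-→d5:H2→d6:-→d7:-→d8:-→d9:-→d10:H1→d11:-→d12:H7→d13:-→d14:-→d15:-→d16:H0 -> H0
  + 144.0.0.0/8 (H4) depth=8
  + 128.0.0.0/1 (H6) depth=1
  + 144.13.128.0/17 (H4) depth=17
  + 0.0.0.0/0 (H2) depth=0
  + 144.13.128.0/18 (H6) depth=18
  + 144.0.0.0/5 (H1) depth=5
  - 144.13.0.0/16 clear@16
  lookup 144.13.130.160: bits 10010000000011011000 walk d0:H2→d1:H6→d2:-→d3:-→d4:-→d5:H1→d6:-→d7:-→d8:H4→d9:-→d10:H1→d11:-→d12:H7→d13:-→d14:-→d15:-→d16:-→d17:H4→d18:H6→d19:-→d20:- -> H6
  - 144.0.0.0/12 clear@12
  + 144.13.138.16/31 (H4) depth=31
  + 18.53.184.0/22 (H6) depth=22
  lookup 128.0.0.129: bits 100 walk d0:H2→d1:H6→d2:-→d3:- -> H6
  lookup 18.53.184.4: bits 000100100011010110111000 walk d0:H2→d1:-→d2:-→d3:-→d4:-→d5:-→d6:-→d7:-→d8:-→d9:-→d10:-→d11:-→d12:-→d13:-→d14:-→d15:-→d16:H6→d17:-→d18:-→d19:-→d20:-→d21:-→d22:H6→d23:-→d24:H6 -> H6
  lookup 18.53.184.14: bits 000100100011010110111000 walk d0:H2→d1:-→d2:-→d3:-→d4:-→d5:-→d6:-→d7:-→d8:-→d9:-→d10:-→d11:-→d12:-→d13:-→d14:-→d15:-→d16:H6→d17:-→d18:-→d19:-→d20:-→d21:-→d22:H6→d23:-→d24:H6 -> H6

== LOOKUPS ==
["H1","H7","H6","H7","no-route","H6","H5","H0","H6","H6","H6","H6"]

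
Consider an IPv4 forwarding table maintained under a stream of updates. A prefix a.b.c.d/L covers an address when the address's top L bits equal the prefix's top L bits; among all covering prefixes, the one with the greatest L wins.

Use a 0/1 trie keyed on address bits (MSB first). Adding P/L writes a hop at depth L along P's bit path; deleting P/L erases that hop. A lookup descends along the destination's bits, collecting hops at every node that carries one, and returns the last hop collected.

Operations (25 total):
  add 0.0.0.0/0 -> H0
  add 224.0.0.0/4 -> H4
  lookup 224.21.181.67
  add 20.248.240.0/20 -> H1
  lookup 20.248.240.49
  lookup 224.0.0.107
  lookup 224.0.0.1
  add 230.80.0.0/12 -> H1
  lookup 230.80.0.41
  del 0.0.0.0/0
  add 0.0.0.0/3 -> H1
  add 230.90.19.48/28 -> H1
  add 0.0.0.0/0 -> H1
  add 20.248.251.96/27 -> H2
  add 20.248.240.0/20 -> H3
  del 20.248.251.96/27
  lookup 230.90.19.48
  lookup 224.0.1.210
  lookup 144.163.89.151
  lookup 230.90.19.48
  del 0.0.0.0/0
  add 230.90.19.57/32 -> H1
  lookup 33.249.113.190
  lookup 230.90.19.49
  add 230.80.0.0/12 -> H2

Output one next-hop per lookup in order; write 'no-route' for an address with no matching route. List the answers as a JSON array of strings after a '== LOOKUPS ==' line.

Trace:
  + 0.0.0.0/0 (H0) depth=0
  + 224.0.0.0/4 (H4) depth=4
  lookup 224.21.181.67: bits 1110 walk d0:H0→d1:-→d2:-→d3:-→d4:H4 -> H4
  + 20.248.240.0/20 (H1) depth=20
  lookup 20.248.240.49: bits 00010100111110001111 walk d0:H0→d1:-→d2:-→d3:-→d4:-→d5:-→d6:-→d7:-→d8:-→d9:-→d10:-→d11:-→d12:-→d13:-→d14:-→d15:-→d16:-→d17:-→d18:-→d19:-→d20:H1 -> H1
  lookup 224.0.0.107: bits 1110 walk d0:H0→d1:-→d2:-→d3:-→d4:H4 -> H4
  lookup 224.0.0.1: bits 1110 walk d0:H0→d1:-→d2:-→d3:-→d4:H4 -> H4
  + 230.80.0.0/12 (H1) depth=12
  lookup 230.80.0.41: bits 111001100101 walk d0:H0→d1:-→d2:-→d3:-→d4:H4→d5:-→d6:-→d7:-→d8:-→d9:-→d10:-→d11:-→d12:H1 -> H1
  del 0.0.0.0/0 (clear depth 0)
  + 0.0.0.0/3 (H1) depth=3
  + 230.90.19.48/28 (H1) depth=28
  + 0.0.0.0/0 (H1) depth=0
  + 20.248.251.96/27 (H2) depth=27
  + 20.248.240.0/20 (H3) depth=20
  del 20.248.251.96/27 (clear depth 27)
  lookup 230.90.19.48: bits 1110011001011010000100110011 walk d0:H1→d1:-→d2:-→d3:-→d4:H4→d5:-→d6:-→d7:-→d8:-→d9:-→d10:-→d11:-→d12:H1→d13:-→d14:-→d15:-→d16:-→d17:-→d18:-→d19:-→d20:-→d21:-→d22:-→d23:-→d24:-→d25:-→d26:-→d27:-→d28:H1 -> H1
  lookup 224.0.1.210: bits 11100 walk d0:H1→d1:-→d2:-→d3:-→d4:H4→d5:- -> H4
  lookup 144.163.89.151: bits 1 walk d0:H1→d1:- -> H1
  lookup 230.90.19.48: bits 1110011001011010000100110011 walk d0:H1→d1:-→d2:-→d3:-→d4:H4→d5:-→d6:-→d7:-→d8:-→d9:-→d10:-→d11:-→d12:H1→d13:-→d14:-→d15:-→d16:-→d17:-→d18:-→d19:-→d20:-→d21:-→d22:-→d23:-→d24:-→d25:-→d26:-→d27:-→d28:H1 -> H1
  del 0.0.0.0/0 (clear depth 0)
  + 230.90.19.57/32 (H1) depth=32
  lookup 33.249.113.190: bits 00 walk d0:-→d1:-→d2:- -> no-route
  lookup 230.90.19.49: bits 1110011001011010000100110011 walk d0:-→d1:-→d2:-→d3:-→d4:H4→d5:-→d6:-→d7:-→d8:-→d9:-→d10:-→d11:-→d12:H1→d13:-→d14:-→d15:-→d16:-→d17:-→d18:-→d19:-→d20:-→d21:-→d22:-→d23:-→d24:-→d25:-→d26:-→d27:-→d28:H1 -> H1
  + 230.80.0.0/12 (H2) depth=12

== LOOKUPS ==
["H4","H1","H4","H4","H1","H1","H4","H1","H1","no-route","H1"]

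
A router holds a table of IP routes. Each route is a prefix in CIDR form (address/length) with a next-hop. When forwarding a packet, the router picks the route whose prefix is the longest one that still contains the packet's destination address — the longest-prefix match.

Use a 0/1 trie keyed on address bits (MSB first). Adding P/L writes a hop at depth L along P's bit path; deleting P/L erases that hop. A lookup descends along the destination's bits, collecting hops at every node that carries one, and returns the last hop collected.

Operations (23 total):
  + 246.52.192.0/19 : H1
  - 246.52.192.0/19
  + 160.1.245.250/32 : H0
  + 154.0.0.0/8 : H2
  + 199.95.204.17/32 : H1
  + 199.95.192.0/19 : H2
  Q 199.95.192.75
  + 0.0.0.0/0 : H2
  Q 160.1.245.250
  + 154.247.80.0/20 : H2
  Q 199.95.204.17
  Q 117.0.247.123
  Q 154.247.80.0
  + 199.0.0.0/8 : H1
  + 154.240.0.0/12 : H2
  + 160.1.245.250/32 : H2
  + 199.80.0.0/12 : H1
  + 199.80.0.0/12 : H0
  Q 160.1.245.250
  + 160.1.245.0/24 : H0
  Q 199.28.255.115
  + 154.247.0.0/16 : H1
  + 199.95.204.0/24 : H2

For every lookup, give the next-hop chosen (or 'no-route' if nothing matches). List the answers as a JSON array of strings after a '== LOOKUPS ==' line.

Trace:
  + 246.52.192.0/19 (H1) depth=19
  del 246.52.192.0/19 (clear depth 19)
  + 160.1.245.250/32 (H0) depth=32
  + 154.0.0.0/8 (H2) depth=8
  + 199.95.204.17/32 (H1) depth=32
  + 199.95.192.0/19 (H2) depth=19
  Q 199.95.192.75: descend 11000111010111111100 ; hops seen [H2] ; pick H2
  + 0.0.0.0/0 (H2) depth=0
  Q 160.1.245.250: descend 10100000000000011111010111111010 ; hops seen [H2,H0] ; pick H0
  + 154.247.80.0/20 (H2) depth=20
  Q 199.95.204.17: descend 11000111010111111100110000010001 ; hops seen [H2,H2,H1] ; pick H1
  Q 117.0.247.123: descend ε ; hops seen [H2] ; pick H2
  Q 154.247.80.0: descend 10011010111101110101 ; hops seen [H2,H2,H2] ; pick H2
  + 199.0.0.0/8 (H1) depth=8
  + 154.240.0.0/12 (H2) depth=12
  + 160.1.245.250/32 (H2) depth=32
  + 199.80.0.0/12 (H1) depth=12
  + 199.80.0.0/12 (H0) depth=12
  Q 160.1.245.250: descend 10100000000000011111010111111010 ; hops seen [H2,H2] ; pick H2
  + 160.1.245.0/24 (H0) depth=24
  Q 199.28.255.115: descend 110001110 ; hops seen [H2,H1] ; pick H1
  + 154.247.0.0/16 (H1) depth=16
  + 199.95.204.0/24 (H2) depth=24

== LOOKUPS ==
["H2","H0","H1","H2","H2","H2","H1"]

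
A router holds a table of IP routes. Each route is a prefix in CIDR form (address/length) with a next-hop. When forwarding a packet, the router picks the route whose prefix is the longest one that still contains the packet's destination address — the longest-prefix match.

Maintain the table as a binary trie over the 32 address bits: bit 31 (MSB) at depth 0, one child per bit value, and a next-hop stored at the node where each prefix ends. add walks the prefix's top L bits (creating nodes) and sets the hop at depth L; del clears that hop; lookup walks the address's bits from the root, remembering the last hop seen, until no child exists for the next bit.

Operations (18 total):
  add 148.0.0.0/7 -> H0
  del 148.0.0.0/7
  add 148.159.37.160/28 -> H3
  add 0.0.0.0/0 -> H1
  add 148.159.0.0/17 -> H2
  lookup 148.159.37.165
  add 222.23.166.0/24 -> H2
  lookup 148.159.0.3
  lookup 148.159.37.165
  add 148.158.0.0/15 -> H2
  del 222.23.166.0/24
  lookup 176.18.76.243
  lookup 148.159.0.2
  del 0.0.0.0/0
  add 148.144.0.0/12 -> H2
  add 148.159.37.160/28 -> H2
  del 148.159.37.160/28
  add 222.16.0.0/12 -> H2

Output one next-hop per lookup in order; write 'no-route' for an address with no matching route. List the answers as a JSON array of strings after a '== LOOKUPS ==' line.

Process each operation:
  + 148.0.0.0/7 (H0) depth=7
  - 148.0.0.0/7 clear@7
  + 148.159.37.160/28 (H3) depth=28
  + 0.0.0.0/0 (H1) depth=0
  + 148.159.0.0/17 (H2) depth=17
  Q 148.159.37.165: descend 1001010010011111001001011010 ; hops seen [H1,H2,H3] ; pick H3
  + 222.23.166.0/24 (H2) depth=24
  Q 148.159.0.3: descend 100101001001111100 ; hops seen [H1,H2] ; pick H2
  Q 148.159.37.165: descend 1001010010011111001001011010 ; hops seen [H1,H2,H3] ; pick H3
  + 148.158.0.0/15 (H2) depth=15
  - 222.23.166.0/24 clear@24
  Q 176.18.76.243: descend 10 ; hops seen [H1] ; pick H1
  Q 148.159.0.2: descend 100101001001111100 ; hops seen [H1,H2,H2] ; pick H2
  - 0.0.0.0/0 clear@0
  + 148.144.0.0/12 (H2) depth=12
  + 148.159.37.160/28 (H2) depth=28
  - 148.159.37.160/28 clear@28
  + 222.16.0.0/12 (H2) depth=12

== LOOKUPS ==
["H3","H2","H3","H1","H2"]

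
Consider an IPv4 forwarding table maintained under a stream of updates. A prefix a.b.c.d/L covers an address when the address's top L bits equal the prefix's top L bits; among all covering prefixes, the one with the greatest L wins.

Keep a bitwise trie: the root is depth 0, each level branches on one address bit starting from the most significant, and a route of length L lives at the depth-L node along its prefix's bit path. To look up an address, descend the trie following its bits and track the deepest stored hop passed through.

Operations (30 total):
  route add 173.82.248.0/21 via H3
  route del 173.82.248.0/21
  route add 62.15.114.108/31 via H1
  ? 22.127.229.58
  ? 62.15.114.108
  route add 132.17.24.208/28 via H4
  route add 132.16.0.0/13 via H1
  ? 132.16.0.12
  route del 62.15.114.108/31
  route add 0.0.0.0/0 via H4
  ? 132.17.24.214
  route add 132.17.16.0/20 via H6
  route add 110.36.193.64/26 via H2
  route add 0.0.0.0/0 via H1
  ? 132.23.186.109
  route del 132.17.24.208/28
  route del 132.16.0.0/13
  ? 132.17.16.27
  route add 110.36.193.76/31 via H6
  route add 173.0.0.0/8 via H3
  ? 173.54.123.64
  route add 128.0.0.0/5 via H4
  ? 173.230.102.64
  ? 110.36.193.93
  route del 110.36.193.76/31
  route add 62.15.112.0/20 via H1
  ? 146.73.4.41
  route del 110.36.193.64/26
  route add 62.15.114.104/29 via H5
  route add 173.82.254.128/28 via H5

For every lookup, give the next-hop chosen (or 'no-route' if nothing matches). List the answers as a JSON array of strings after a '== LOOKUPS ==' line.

Trace:
  + 173.82.248.0/21 (H3) depth=21
  - 173.82.248.0/21 clear@21
  + 62.15.114.108/31 (H1) depth=31
  lookup 22.127.229.58: bits 00 walk d0:-→d1:-→d2:- -> no-route
  lookup 62.15.114.108: bits 0011111000001111011100100110110 walk d0:-→d1:-→d2:-→d3:-→d4:-→d5:-→d6:-→d7:-→d8:-→d9:-→d10:-→d11:-→d12:-→d13:-→d14:-→d15:-→d16:-→d17:-→d18:-→d19:-→d20:-→d21:-→d22:-→d23:-→d24:-→d25:-→d26:-→d27:-→d28:-→d29:-→d30:-→d31:H1 -> H1
  + 132.17.24.208/28 (H4) depth=28
  + 132.16.0.0/13 (H1) depth=13
  lookup 132.16.0.12: bits 100001000001000 walk d0:-→d1:-→d2:-→d3:-→d4:-→d5:-→d6:-→d7:-→d8:-→d9:-→d10:-→d11:-→d12:-→d13:H1→d14:-→d15:- -> H1
  - 62.15.114.108/31 clear@31
  + 0.0.0.0/0 (H4) depth=0
  lookup 132.17.24.214: bits 1000010000010001000110001101 walk d0:H4→d1:-→d2:-→d3:-→d4:-→d5:-→d6:-→d7:-→d8:-→d9:-→d10:-→d11:-→d12:-→d13:H1→d14:-→d15:-→d16:-→d17:-→d18:-→d19:-→d20:-→d21:-→d22:-→d23:-→d24:-→d25:-→d26:-→d27:-→d28:H4 -> H4
  + 132.17.16.0/20 (H6) depth=20
  + 110.36.193.64/26 (H2) depth=26
  + 0.0.0.0/0 (H1) depth=0
  lookup 132.23.186.109: bits 1000010000010 walk d0:H1→d1:-→d2:-→d3:-→d4:-→d5:-→d6:-→d7:-→d8:-→d9:-→d10:-→d11:-→d12:-→d13:H1 -> H1
  - 132.17.24.208/28 clear@28
  - 132.16.0.0/13 clear@13
  lookup 132.17.16.27: bits 10000100000100010001 walk d0:H1→d1:-→d2:-→d3:-→d4:-→d5:-→d6:-→d7:-→d8:-→d9:-→d10:-→d11:-→d12:-→d13:-→d14:-→d15:-→d16:-→d17:-→d18:-→d19:-→d20:H6 -> H6
  + 110.36.193.76/31 (H6) depth=31
  + 173.0.0.0/8 (H3) depth=8
  lookup 173.54.123.64: bits 101011010 walk d0:H1→d1:-→d2:-→d3:-→d4:-→d5:-→d6:-→d7:-→d8:H3→d9:- -> H3
  + 128.0.0.0/5 (H4) depth=5
  lookup 173.230.102.64: bits 10101101 walk d0:H1→d1:-→d2:-→d3:-→d4:-→d5:-→d6:-→d7:-→d8:H3 -> H3
  lookup 110.36.193.93: bits 011011100010010011000001010 walk d0:H1→d1:-→d2:-→d3:-→d4:-→d5:-→d6:-→d7:-→d8:-→d9:-→d10:-→d11:-→d12:-→d13:-→d14:-→d15:-→d16:-→d17:-→d18:-→d19:-→d20:-→d21:-→d22:-→d23:-→d24:-→d25:-→d26:H2→d27:- -> H2
  - 110.36.193.76/31 clear@31
  + 62.15.112.0/20 (H1) depth=20
  lookup 146.73.4.41: bits 100 walk d0:H1→d1:-→d2:-→d3:- -> H1
  - 110.36.193.64/26 clear@26
  + 62.15.114.104/29 (H5) depth=29
  + 173.82.254.128/28 (H5) depth=28

== LOOKUPS ==
["no-route","H1","H1","H4","H1","H6","H3","H3","H2","H1"]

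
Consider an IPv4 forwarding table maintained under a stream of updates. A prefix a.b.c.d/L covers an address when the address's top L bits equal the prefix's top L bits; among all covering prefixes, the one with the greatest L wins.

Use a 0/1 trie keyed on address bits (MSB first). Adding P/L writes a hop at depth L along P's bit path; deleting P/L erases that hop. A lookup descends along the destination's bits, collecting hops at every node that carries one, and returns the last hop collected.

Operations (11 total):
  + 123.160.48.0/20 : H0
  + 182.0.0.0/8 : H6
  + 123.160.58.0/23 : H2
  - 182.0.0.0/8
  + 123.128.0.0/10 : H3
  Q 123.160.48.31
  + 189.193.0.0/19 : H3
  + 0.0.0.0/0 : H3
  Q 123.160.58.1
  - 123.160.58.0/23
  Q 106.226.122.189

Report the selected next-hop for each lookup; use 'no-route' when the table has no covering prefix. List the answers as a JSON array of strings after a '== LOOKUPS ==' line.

Trace:
  + 123.160.48.0/20 (H0) depth=20
  + 182.0.0.0/8 (H6) depth=8
  + 123.160.58.0/23 (H2) depth=23
  del 182.0.0.0/8 (clear depth 8)
  + 123.128.0.0/10 (H3) depth=10
  ? 123.160.48.31  path d0:-→d1:-→d2:-→d3:-→d4:-→d5:-→d6:-→d7:-→d8:-→d9:-→d10:H3→d11:-→d12:-→d13:-→d14:-→d15:-→d16:-→d17:-→d18:-→d19:-→d20:H0  best=H0
  + 189.193.0.0/19 (H3) depth=19
  + 0.0.0.0/0 (H3) depth=0
  ? 123.160.58.1  path d0:H3→d1:-→d2:-→d3:-→d4:-→d5:-→d6:-→d7:-→d8:-→d9:-→d10:H3→d11:-→d12:-→d13:-→d14:-→d15:-→d16:-→d17:-→d18:-→d19:-→d20:H0→d21:-→d22:-→d23:H2  best=H2
  del 123.160.58.0/23 (clear depth 23)
  ? 106.226.122.189  path d0:H3→d1:-→d2:-→d3:-  best=H3

== LOOKUPS ==
["H0","H2","H3"]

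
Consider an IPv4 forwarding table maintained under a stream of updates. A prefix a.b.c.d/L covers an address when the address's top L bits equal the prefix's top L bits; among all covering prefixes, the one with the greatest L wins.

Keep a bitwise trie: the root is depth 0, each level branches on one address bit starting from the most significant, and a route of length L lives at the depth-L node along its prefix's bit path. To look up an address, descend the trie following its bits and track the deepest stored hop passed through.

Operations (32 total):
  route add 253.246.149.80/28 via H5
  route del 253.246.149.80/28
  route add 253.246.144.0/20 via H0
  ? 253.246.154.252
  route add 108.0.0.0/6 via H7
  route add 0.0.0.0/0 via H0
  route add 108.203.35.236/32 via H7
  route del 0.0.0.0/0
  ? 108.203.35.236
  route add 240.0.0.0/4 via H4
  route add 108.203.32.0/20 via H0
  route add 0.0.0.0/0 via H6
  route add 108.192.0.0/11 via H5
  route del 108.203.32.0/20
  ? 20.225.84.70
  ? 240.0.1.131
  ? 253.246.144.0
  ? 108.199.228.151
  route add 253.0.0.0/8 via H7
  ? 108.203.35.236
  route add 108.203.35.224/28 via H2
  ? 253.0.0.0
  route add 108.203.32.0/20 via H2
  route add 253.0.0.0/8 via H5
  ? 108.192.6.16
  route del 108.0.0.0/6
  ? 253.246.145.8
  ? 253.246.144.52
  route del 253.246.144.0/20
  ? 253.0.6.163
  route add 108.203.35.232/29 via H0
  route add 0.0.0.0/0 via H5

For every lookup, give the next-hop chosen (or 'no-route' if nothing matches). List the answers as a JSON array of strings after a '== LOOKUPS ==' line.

Trace:
  + 253.246.149.80/28 (H5) depth=28
  - 253.246.149.80/28 clear@28
  + 253.246.144.0/20 (H0) depth=20
  lookup 253.246.154.252: bits 11111101111101101001 walk d0:-→d1:-→d2:-→d3:-→d4:-→d5:-→d6:-→d7:-→d8:-→d9:-→d10:-→d11:-→d12:-→d13:-→d14:-→d15:-→d16:-→d17:-→d18:-→d19:-→d20:H0 -> H0
  + 108.0.0.0/6 (H7) depth=6
  + 0.0.0.0/0 (H0) depth=0
  + 108.203.35.236/32 (H7) depth=32
  - 0.0.0.0/0 clear@0
  lookup 108.203.35.236: bits 01101100110010110010001111101100 walk d0:-→d1:-→d2:-→d3:-→d4:-→d5:-→d6:H7→d7:-→d8:-→d9:-→d10:-→d11:-→d12:-→d13:-→d14:-→d15:-→d16:-→d17:-→d18:-→d19:-→d20:-→d21:-→d22:-→d23:-→d24:-→d25:-→d26:-→d27:-→d28:-→d29:-→d30:-→d31:-→d32:H7 -> H7
  + 240.0.0.0/4 (H4) depth=4
  + 108.203.32.0/20 (H0) depth=20
  + 0.0.0.0/0 (H6) depth=0
  + 108.192.0.0/11 (H5) depth=11
  - 108.203.32.0/20 clear@20
  lookup 20.225.84.70: bits 0 walk d0:H6→d1:- -> H6
  lookup 240.0.1.131: bits 1111 walk d0:H6→d1:-→d2:-→d3:-→d4:H4 -> H4
  lookup 253.246.144.0: bits 111111011111011010010 walk d0:H6→d1:-→d2:-→d3:-→d4:H4→d5:-→d6:-→d7:-→d8:-→d9:-→d10:-→d11:-→d12:-→d13:-→d14:-→d15:-→d16:-→d17:-→d18:-→d19:-→d20:H0→d21:- -> H0
  lookup 108.199.228.151: bits 011011001100 walk d0:H6→d1:-→d2:-→d3:-→d4:-→d5:-→d6:H7→d7:-→d8:-→d9:-→d10:-→d11:H5→d12:- -> H5
  + 253.0.0.0/8 (H7) depth=8
  lookup 108.203.35.236: bits 01101100110010110010001111101100 walk d0:H6→d1:-→d2:-→d3:-→d4:-→d5:-→d6:H7→d7:-→d8:-→d9:-→d10:-→d11:H5→d12:-→d13:-→d14:-→d15:-→d16:-→d17:-→d18:-→d19:-→d20:-→d21:-→d22:-→d23:-→d24:-→d25:-→d26:-→d27:-→d28:-→d29:-→d30:-→d31:-→d32:H7 -> H7
  + 108.203.35.224/28 (H2) depth=28
  lookup 253.0.0.0: bits 11111101 walk d0:H6→d1:-→d2:-→d3:-→d4:H4→d5:-→d6:-→d7:-→d8:H7 -> H7
  + 108.203.32.0/20 (H2) depth=20
  + 253.0.0.0/8 (H5) depth=8
  lookup 108.192.6.16: bits 011011001100 walk d0:H6→d1:-→d2:-→d3:-→d4:-→d5:-→d6:H7→d7:-→d8:-→d9:-→d10:-→d11:H5→d12:- -> H5
  - 108.0.0.0/6 clear@6
  lookup 253.246.145.8: bits 111111011111011010010 walk d0:H6→d1:-→d2:-→d3:-→d4:H4→d5:-→d6:-→d7:-→d8:H5→d9:-→d10:-→d11:-→d12:-→d13:-→d14:-→d15:-→d16:-→d17:-→d18:-→d19:-→d20:H0→d21:- -> H0
  lookup 253.246.144.52: bits 111111011111011010010 walk d0:H6→d1:-→d2:-→d3:-→d4:H4→d5:-→d6:-→d7:-→d8:H5→d9:-→d10:-→d11:-→d12:-→d13:-→d14:-→d15:-→d16:-→d17:-→d18:-→d19:-→d20:H0→d21:- -> H0
  - 253.246.144.0/20 clear@20
  lookup 253.0.6.163: bits 11111101 walk d0:H6→d1:-→d2:-→d3:-→d4:H4→d5:-→d6:-→d7:-→d8:H5 -> H5
  + 108.203.35.232/29 (H0) depth=29
  + 0.0.0.0/0 (H5) depth=0

== LOOKUPS ==
["H0","H7","H6","H4","H0","H5","H7","H7","H5","H0","H0","H5"]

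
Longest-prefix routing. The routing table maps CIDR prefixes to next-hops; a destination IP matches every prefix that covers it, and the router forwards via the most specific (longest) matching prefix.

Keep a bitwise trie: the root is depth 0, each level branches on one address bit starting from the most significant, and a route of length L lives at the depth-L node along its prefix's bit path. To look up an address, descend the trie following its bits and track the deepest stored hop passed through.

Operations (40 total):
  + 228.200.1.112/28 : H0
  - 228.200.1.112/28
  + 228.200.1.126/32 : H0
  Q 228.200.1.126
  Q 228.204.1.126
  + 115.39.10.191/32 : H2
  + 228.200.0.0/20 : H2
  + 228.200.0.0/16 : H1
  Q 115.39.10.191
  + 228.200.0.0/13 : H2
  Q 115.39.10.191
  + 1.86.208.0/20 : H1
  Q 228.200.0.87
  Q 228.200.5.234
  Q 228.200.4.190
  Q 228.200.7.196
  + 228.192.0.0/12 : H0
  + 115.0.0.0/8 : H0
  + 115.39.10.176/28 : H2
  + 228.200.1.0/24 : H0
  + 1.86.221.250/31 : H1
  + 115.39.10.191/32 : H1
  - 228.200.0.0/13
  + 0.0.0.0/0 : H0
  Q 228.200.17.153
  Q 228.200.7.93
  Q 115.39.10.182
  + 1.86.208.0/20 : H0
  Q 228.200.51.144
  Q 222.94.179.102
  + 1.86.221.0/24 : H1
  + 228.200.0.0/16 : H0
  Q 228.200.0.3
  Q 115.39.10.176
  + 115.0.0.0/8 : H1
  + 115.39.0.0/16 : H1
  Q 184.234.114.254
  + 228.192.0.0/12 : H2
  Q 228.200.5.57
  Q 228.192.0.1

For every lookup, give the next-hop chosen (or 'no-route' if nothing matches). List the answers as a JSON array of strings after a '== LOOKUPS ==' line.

Trace:
  add 228.200.1.112/28 -> H0 at depth 28
  del 228.200.1.112/28 (clear depth 28)
  add 228.200.1.126/32 -> H0 at depth 32
  ? 228.200.1.126  path d0:-→d1:-→d2:-→d3:-→d4:-→d5:-→d6:-→d7:-→d8:-→d9:-→d10:-→d11:-→d12:-→d13:-→d14:-→d15:-→d16:-→d17:-→d18:-→d19:-→d20:-→d21:-→d22:-→d23:-→d24:-→d25:-→d26:-→d27:-→d28:-→d29:-→d30:-→d31:-→d32:H0  best=H0
  ? 228.204.1.126  path d0:-→d1:-→d2:-→d3:-→d4:-→d5:-→d6:-→d7:-→d8:-→d9:-→d10:-→d11:-→d12:-→d13:-  best=no-route
  add 115.39.10.191/32 -> H2 at depth 32
  add 228.200.0.0/20 -> H2 at depth 20
  add 228.200.0.0/16 -> H1 at depth 16
  ? 115.39.10.191  path d0:-→d1:-→d2:-→d3:-→d4:-→d5:-→d6:-→d7:-→d8:-→d9:-→d10:-→d11:-→d12:-→d13:-→d14:-→d15:-→d16:-→d17:-→d18:-→d19:-→d20:-→d21:-→d22:-→d23:-→d24:-→d25:-→d26:-→d27:-→d28:-→d29:-→d30:-→d31:-→d32:H2  best=H2
  add 228.200.0.0/13 -> H2 at depth 13
  ? 115.39.10.191  path d0:-→d1:-→d2:-→d3:-→d4:-→d5:-→d6:-→d7:-→d8:-→d9:-→d10:-→d11:-→d12:-→d13:-→d14:-→d15:-→d16:-→d17:-→d18:-→d19:-→d20:-→d21:-→d22:-→d23:-→d24:-→d25:-→d26:-→d27:-→d28:-→d29:-→d30:-→d31:-→d32:H2  best=H2
  add 1.86.208.0/20 -> H1 at depth 20
  ? 228.200.0.87  path d0:-→d1:-→d2:-→d3:-→d4:-→d5:-→d6:-→d7:-→d8:-→d9:-→d10:-→d11:-→d12:-→d13:H2→d14:-→d15:-→d16:H1→d17:-→d18:-→d19:-→d20:H2→d21:-→d22:-→d23:-  best=H2
  ? 228.200.5.234  path d0:-→d1:-→d2:-→d3:-→d4:-→d5:-→d6:-→d7:-→d8:-→d9:-→d10:-→d11:-→d12:-→d13:H2→d14:-→d15:-→d16:H1→d17:-→d18:-→d19:-→d20:H2→d21:-  best=H2
  ? 228.200.4.190  path d0:-→d1:-→d2:-→d3:-→d4:-→d5:-→d6:-→d7:-→d8:-→d9:-→d10:-→d11:-→d12:-→d13:H2→d14:-→d15:-→d16:H1→d17:-→d18:-→d19:-→d20:H2→d21:-  best=H2
  ? 228.200.7.196  path d0:-→d1:-→d2:-→d3:-→d4:-→d5:-→d6:-→d7:-→d8:-→d9:-→d10:-→d11:-→d12:-→d13:H2→d14:-→d15:-→d16:H1→d17:-→d18:-→d19:-→d20:H2→d21:-  best=H2
  add 228.192.0.0/12 -> H0 at depth 12
  add 115.0.0.0/8 -> H0 at depth 8
  add 115.39.10.176/28 -> H2 at depth 28
  add 228.200.1.0/24 -> H0 at depth 24
  add 1.86.221.250/31 -> H1 at depth 31
  add 115.39.10.191/32 -> H1 at depth 32
  del 228.200.0.0/13 (clear depth 13)
  add 0.0.0.0/0 -> H0 at depth 0
  ? 228.200.17.153  path d0:H0→d1:-→d2:-→d3:-→d4:-→d5:-→d6:-→d7:-→d8:-→d9:-→d10:-→d11:-→d12:H0→d13:-→d14:-→d15:-→d16:H1→d17:-→d18:-→d19:-  best=H1
  ? 228.200.7.93  path d0:H0→d1:-→d2:-→d3:-→d4:-→d5:-→d6:-→d7:-→d8:-→d9:-→d10:-→d11:-→d12:H0→d13:-→d14:-→d15:-→d16:H1→d17:-→d18:-→d19:-→d20:H2→d21:-  best=H2
  ? 115.39.10.182  path d0:H0→d1:-→d2:-→d3:-→d4:-→d5:-→d6:-→d7:-→d8:H0→d9:-→d10:-→d11:-→d12:-→d13:-→d14:-→d15:-→d16:-→d17:-→d18:-→d19:-→d20:-→d21:-→d22:-→d23:-→d24:-→d25:-→d26:-→d27:-→d28:H2  best=H2
  add 1.86.208.0/20 -> H0 at depth 20
  ? 228.200.51.144  path d0:H0→d1:-→d2:-→d3:-→d4:-→d5:-→d6:-→d7:-→d8:-→d9:-→d10:-→d11:-→d12:H0→d13:-→d14:-→d15:-→d16:H1→d17:-→d18:-  best=H1
  ? 222.94.179.102  path d0:H0→d1:-→d2:-  best=H0
  add 1.86.221.0/24 -> H1 at depth 24
  add 228.200.0.0/16 -> H0 at depth 16
  ? 228.200.0.3  path d0:H0→d1:-→d2:-→d3:-→d4:-→d5:-→d6:-→d7:-→d8:-→d9:-→d10:-→d11:-→d12:H0→d13:-→d14:-→d15:-→d16:H0→d17:-→d18:-→d19:-→d20:H2→d21:-→d22:-→d23:-  best=H2
  ? 115.39.10.176  path d0:H0→d1:-→d2:-→d3:-→d4:-→d5:-→d6:-→d7:-→d8:H0→d9:-→d10:-→d11:-→d12:-→d13:-→d14:-→d15:-→d16:-→d17:-→d18:-→d19:-→d20:-→d21:-→d22:-→d23:-→d24:-→d25:-→d26:-→d27:-→d28:H2  best=H2
  add 115.0.0.0/8 -> H1 at depth 8
  add 115.39.0.0/16 -> H1 at depth 16
  ? 184.234.114.254  path d0:H0→d1:-  best=H0
  add 228.192.0.0/12 -> H2 at depth 12
  ? 228.200.5.57  path d0:H0→d1:-→d2:-→d3:-→d4:-→d5:-→d6:-→d7:-→d8:-→d9:-→d10:-→d11:-→d12:H2→d13:-→d14:-→d15:-→d16:H0→d17:-→d18:-→d19:-→d20:H2→d21:-  best=H2
  ? 228.192.0.1  path d0:H0→d1:-→d2:-→d3:-→d4:-→d5:-→d6:-→d7:-→d8:-→d9:-→d10:-→d11:-→d12:H2  best=H2

== LOOKUPS ==
["H0","no-route","H2","H2","H2","H2","H2","H2","H1","H2","H2","H1","H0","H2","H2","H0","H2","H2"]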